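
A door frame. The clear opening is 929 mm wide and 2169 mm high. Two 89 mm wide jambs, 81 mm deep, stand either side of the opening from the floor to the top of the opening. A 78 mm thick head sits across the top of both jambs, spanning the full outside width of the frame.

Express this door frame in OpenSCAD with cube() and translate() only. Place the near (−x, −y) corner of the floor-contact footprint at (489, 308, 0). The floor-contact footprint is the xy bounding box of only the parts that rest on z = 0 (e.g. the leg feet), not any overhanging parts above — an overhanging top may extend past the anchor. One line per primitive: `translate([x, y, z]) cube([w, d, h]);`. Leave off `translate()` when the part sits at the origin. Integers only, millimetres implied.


translate([489, 308, 0]) cube([89, 81, 2169]);
translate([1507, 308, 0]) cube([89, 81, 2169]);
translate([489, 308, 2169]) cube([1107, 81, 78]);


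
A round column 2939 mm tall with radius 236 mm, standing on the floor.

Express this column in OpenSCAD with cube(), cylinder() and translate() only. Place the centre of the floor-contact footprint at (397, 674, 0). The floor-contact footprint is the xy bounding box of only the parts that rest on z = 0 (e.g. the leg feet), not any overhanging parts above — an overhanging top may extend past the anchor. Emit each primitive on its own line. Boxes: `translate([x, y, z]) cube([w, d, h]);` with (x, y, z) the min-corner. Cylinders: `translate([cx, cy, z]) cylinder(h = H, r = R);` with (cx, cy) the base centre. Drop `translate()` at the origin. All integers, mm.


translate([397, 674, 0]) cylinder(h = 2939, r = 236);


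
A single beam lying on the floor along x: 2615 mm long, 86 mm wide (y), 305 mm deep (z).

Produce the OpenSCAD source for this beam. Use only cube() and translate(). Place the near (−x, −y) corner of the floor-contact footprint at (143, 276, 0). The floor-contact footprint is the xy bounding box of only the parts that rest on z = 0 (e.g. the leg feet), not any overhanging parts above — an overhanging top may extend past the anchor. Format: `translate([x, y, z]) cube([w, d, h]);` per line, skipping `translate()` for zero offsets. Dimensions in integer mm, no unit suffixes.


translate([143, 276, 0]) cube([2615, 86, 305]);


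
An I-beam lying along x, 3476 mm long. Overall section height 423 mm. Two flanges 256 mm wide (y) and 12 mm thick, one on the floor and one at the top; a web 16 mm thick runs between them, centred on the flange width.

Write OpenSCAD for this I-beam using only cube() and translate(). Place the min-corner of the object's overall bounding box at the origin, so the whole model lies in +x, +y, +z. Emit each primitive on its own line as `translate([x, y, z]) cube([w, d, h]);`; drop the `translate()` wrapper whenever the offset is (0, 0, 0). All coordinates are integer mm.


cube([3476, 256, 12]);
translate([0, 120, 12]) cube([3476, 16, 399]);
translate([0, 0, 411]) cube([3476, 256, 12]);


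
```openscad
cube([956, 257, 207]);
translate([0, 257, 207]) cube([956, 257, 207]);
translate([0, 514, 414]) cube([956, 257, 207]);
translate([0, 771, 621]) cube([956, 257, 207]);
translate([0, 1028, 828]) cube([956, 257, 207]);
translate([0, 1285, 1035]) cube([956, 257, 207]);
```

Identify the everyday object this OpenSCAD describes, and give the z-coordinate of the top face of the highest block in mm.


A staircase. The total rise is 1242 mm.

6 identical blocks, each offset up and back from the previous — a staircase. Each step is 207 mm tall and there are 6 of them, so the total rise is 6 × 207 = 1242 mm.


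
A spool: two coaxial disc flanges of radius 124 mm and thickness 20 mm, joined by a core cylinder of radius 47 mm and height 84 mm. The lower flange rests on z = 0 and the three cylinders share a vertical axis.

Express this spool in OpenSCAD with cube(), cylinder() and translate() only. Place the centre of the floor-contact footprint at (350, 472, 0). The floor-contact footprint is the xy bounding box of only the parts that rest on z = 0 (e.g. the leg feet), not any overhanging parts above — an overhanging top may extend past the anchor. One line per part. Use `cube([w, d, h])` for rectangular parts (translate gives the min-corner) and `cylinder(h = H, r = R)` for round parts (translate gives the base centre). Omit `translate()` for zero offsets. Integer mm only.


translate([350, 472, 0]) cylinder(h = 20, r = 124);
translate([350, 472, 20]) cylinder(h = 84, r = 47);
translate([350, 472, 104]) cylinder(h = 20, r = 124);


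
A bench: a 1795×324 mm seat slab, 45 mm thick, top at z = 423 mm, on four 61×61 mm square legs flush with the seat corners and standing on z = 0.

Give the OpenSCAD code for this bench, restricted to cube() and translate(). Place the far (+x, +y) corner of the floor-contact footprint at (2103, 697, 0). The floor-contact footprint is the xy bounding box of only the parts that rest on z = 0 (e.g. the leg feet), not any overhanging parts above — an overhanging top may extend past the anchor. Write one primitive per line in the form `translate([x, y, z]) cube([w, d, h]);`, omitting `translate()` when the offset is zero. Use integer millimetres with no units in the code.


// leg_h = 423 − 45 = 378
translate([308, 373, 378]) cube([1795, 324, 45]);
translate([308, 373, 0]) cube([61, 61, 378]);
translate([308, 636, 0]) cube([61, 61, 378]);
translate([2042, 373, 0]) cube([61, 61, 378]);
translate([2042, 636, 0]) cube([61, 61, 378]);


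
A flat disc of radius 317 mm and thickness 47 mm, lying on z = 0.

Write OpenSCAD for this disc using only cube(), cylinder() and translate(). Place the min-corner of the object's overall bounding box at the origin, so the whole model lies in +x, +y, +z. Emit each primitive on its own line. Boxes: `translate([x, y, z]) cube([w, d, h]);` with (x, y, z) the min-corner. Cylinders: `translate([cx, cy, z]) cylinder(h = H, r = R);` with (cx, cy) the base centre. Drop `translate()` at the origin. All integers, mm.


translate([317, 317, 0]) cylinder(h = 47, r = 317);


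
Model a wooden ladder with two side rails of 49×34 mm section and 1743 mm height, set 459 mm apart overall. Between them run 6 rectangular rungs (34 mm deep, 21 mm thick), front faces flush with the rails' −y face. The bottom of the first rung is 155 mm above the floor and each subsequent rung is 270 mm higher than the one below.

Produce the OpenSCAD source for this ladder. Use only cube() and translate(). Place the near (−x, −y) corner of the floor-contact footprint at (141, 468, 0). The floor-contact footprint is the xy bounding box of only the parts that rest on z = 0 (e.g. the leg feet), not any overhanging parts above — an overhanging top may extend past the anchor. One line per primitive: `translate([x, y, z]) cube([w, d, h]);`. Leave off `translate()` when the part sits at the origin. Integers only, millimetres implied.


// rung span = 459 - 2*49 = 361
// rung[k] z = 155 + k*270
translate([141, 468, 0]) cube([49, 34, 1743]);
translate([551, 468, 0]) cube([49, 34, 1743]);
translate([190, 468, 155]) cube([361, 34, 21]);
translate([190, 468, 425]) cube([361, 34, 21]);
translate([190, 468, 695]) cube([361, 34, 21]);
translate([190, 468, 965]) cube([361, 34, 21]);
translate([190, 468, 1235]) cube([361, 34, 21]);
translate([190, 468, 1505]) cube([361, 34, 21]);


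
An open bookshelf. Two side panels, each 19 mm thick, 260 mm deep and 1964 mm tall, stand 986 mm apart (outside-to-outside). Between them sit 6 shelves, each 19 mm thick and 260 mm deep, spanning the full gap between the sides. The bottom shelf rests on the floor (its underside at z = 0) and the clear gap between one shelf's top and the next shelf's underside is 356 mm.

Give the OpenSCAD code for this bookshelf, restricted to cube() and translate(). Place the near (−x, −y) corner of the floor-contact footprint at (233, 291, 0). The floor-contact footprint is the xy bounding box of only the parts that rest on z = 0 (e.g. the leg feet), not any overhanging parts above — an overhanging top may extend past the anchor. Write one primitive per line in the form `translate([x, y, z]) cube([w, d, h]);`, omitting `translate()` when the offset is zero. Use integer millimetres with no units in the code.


translate([233, 291, 0]) cube([19, 260, 1964]);
translate([1200, 291, 0]) cube([19, 260, 1964]);
translate([252, 291, 0]) cube([948, 260, 19]);
translate([252, 291, 375]) cube([948, 260, 19]);
translate([252, 291, 750]) cube([948, 260, 19]);
translate([252, 291, 1125]) cube([948, 260, 19]);
translate([252, 291, 1500]) cube([948, 260, 19]);
translate([252, 291, 1875]) cube([948, 260, 19]);


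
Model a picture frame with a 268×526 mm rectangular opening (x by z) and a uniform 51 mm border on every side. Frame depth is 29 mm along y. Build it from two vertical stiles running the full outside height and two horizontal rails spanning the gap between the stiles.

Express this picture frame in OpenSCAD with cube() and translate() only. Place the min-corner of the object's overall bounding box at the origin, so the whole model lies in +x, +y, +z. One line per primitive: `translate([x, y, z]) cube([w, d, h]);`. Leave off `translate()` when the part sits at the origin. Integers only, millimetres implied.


cube([51, 29, 628]);
translate([319, 0, 0]) cube([51, 29, 628]);
translate([51, 0, 0]) cube([268, 29, 51]);
translate([51, 0, 577]) cube([268, 29, 51]);


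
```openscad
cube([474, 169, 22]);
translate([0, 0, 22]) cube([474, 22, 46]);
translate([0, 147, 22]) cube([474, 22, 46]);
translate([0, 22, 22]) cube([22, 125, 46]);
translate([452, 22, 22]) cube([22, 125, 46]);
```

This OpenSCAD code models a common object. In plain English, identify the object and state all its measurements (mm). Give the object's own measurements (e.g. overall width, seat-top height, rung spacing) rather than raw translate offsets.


An open-topped rectangular box: outside dimensions 474×169×68 mm, with a uniform wall and base thickness of 22 mm. The base is a full 474×169 slab on the floor; four walls sit on top of the base. The front and back walls (the −y and +y sides) span the full width; the two side walls fit between them.


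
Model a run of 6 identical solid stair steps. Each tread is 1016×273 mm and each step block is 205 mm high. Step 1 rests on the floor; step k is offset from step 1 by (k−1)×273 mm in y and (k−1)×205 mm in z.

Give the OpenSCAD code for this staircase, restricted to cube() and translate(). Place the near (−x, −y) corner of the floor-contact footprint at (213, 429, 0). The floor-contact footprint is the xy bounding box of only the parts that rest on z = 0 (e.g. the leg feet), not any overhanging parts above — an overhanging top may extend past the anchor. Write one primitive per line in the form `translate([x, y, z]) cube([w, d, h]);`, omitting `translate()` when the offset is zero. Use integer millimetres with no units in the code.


translate([213, 429, 0]) cube([1016, 273, 205]);
translate([213, 702, 205]) cube([1016, 273, 205]);
translate([213, 975, 410]) cube([1016, 273, 205]);
translate([213, 1248, 615]) cube([1016, 273, 205]);
translate([213, 1521, 820]) cube([1016, 273, 205]);
translate([213, 1794, 1025]) cube([1016, 273, 205]);


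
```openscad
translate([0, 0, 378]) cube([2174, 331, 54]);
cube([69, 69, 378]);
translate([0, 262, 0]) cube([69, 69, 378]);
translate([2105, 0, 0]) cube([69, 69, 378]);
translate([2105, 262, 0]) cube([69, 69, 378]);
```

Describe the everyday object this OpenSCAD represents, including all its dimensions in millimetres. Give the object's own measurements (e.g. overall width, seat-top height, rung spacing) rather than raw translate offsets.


A bench: a 2174×331 mm seat slab, 54 mm thick, top at z = 432 mm, on four 69×69 mm square legs flush with the seat corners and standing on z = 0.


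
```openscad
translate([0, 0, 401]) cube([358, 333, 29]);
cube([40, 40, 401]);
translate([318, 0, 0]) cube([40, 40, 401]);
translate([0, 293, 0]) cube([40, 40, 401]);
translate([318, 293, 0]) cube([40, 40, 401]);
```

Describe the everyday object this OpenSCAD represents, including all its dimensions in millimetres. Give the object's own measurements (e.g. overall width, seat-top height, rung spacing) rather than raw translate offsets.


A four-legged stool. The seat is a 358×333×29 mm slab whose top surface is at z = 430 mm; four square legs, each 40×40 mm in cross-section, run from the floor (z = 0) to the underside of the seat, each flush with a corner of the seat.


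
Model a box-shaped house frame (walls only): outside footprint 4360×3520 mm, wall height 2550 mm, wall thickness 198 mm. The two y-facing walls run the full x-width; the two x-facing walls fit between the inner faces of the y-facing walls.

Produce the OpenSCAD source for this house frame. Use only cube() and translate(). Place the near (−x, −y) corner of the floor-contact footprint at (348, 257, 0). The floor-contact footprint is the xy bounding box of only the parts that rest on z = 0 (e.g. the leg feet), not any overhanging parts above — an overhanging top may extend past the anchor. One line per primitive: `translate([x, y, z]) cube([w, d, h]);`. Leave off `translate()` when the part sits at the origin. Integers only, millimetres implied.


translate([348, 257, 0]) cube([4360, 198, 2550]);
translate([348, 3579, 0]) cube([4360, 198, 2550]);
translate([348, 455, 0]) cube([198, 3124, 2550]);
translate([4510, 455, 0]) cube([198, 3124, 2550]);


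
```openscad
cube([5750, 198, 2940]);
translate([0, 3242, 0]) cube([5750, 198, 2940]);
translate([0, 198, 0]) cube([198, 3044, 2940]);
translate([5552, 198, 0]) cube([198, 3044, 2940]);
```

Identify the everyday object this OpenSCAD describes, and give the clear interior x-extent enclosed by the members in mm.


A house (or room) frame. The interior width is 5354 mm.

Four 2940 mm walls enclosing a rectangle with no floor or roof — a room or house frame. Outside width is 5750 mm and wall thickness is 198 mm, so the interior width is 5750 − 2 × 198 = 5354 mm.


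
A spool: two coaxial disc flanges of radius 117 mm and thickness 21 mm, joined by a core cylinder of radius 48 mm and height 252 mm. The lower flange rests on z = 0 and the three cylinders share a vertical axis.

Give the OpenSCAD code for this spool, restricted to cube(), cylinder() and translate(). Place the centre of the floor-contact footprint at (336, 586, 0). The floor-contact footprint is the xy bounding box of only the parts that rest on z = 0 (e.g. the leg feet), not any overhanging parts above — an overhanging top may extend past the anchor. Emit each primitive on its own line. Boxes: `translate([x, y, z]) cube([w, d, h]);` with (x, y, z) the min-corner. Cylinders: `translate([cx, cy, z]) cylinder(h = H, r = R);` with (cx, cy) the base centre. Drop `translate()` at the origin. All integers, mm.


translate([336, 586, 0]) cylinder(h = 21, r = 117);
translate([336, 586, 21]) cylinder(h = 252, r = 48);
translate([336, 586, 273]) cylinder(h = 21, r = 117);


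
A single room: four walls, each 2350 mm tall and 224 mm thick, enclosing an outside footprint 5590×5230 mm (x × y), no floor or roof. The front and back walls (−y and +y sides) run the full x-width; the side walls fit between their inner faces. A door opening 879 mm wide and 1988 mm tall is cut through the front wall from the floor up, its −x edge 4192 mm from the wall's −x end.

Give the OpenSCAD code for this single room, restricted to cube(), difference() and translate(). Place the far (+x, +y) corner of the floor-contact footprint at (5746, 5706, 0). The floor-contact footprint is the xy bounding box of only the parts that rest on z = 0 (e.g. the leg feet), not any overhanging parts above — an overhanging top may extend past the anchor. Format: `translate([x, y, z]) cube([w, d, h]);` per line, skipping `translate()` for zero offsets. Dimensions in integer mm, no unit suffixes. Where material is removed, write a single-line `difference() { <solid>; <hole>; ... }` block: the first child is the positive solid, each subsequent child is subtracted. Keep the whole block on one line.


difference() { translate([156, 476, 0]) cube([5590, 224, 2350]); translate([4348, 476, 0]) cube([879, 224, 1988]); }
translate([156, 5482, 0]) cube([5590, 224, 2350]);
translate([156, 700, 0]) cube([224, 4782, 2350]);
translate([5522, 700, 0]) cube([224, 4782, 2350]);


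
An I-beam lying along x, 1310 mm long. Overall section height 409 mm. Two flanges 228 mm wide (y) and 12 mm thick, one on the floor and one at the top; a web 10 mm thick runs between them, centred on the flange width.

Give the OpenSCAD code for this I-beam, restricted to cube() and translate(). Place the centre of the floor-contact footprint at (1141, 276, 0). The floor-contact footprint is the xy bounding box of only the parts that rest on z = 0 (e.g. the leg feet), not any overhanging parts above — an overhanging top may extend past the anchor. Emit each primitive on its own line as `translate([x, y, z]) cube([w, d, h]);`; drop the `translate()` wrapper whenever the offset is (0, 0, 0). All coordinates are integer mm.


translate([486, 162, 0]) cube([1310, 228, 12]);
translate([486, 271, 12]) cube([1310, 10, 385]);
translate([486, 162, 397]) cube([1310, 228, 12]);


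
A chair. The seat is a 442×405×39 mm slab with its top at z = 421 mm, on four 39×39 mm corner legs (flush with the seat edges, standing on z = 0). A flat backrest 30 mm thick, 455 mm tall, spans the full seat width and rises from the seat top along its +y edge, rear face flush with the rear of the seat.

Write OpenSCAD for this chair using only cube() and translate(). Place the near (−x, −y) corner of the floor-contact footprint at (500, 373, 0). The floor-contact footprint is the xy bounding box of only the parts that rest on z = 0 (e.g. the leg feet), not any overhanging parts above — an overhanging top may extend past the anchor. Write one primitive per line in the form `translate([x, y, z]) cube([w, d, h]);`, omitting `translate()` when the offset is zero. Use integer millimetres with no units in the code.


translate([500, 373, 382]) cube([442, 405, 39]);
translate([500, 373, 0]) cube([39, 39, 382]);
translate([903, 373, 0]) cube([39, 39, 382]);
translate([500, 739, 0]) cube([39, 39, 382]);
translate([903, 739, 0]) cube([39, 39, 382]);
translate([500, 748, 421]) cube([442, 30, 455]);


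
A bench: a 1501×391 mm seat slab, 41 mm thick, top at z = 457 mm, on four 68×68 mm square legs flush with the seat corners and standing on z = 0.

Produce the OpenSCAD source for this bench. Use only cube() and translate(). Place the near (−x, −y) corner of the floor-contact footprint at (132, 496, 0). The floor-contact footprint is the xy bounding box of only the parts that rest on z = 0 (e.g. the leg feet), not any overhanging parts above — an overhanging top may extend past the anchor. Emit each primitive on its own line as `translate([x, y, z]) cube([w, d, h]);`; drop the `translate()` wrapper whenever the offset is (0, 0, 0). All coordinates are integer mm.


translate([132, 496, 416]) cube([1501, 391, 41]);
translate([132, 496, 0]) cube([68, 68, 416]);
translate([132, 819, 0]) cube([68, 68, 416]);
translate([1565, 496, 0]) cube([68, 68, 416]);
translate([1565, 819, 0]) cube([68, 68, 416]);


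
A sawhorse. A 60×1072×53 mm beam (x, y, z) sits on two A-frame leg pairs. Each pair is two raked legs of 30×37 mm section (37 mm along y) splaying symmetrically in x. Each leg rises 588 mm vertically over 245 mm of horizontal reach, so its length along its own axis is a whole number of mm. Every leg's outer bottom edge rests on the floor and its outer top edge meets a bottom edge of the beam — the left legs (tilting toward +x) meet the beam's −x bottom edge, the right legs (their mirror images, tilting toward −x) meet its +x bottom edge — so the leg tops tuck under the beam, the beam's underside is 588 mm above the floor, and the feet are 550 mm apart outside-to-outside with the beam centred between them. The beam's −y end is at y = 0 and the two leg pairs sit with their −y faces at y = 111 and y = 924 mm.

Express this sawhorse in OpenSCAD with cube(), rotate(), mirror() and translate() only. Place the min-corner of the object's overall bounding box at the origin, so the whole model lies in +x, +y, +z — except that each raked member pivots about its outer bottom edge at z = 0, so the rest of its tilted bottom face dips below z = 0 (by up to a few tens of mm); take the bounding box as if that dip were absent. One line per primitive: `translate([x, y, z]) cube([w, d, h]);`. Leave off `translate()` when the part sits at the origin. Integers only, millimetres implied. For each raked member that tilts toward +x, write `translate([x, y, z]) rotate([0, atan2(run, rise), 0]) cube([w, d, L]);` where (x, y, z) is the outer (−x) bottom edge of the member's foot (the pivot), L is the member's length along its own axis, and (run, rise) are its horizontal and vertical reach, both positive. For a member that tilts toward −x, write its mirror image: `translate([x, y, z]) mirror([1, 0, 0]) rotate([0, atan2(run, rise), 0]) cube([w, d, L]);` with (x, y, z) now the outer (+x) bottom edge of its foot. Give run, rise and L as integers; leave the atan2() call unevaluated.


translate([245, 0, 588]) cube([60, 1072, 53]);
translate([0, 111, 0]) rotate([0, atan2(245, 588), 0]) cube([30, 37, 637]);
translate([550, 111, 0]) mirror([1, 0, 0]) rotate([0, atan2(245, 588), 0]) cube([30, 37, 637]);
translate([0, 924, 0]) rotate([0, atan2(245, 588), 0]) cube([30, 37, 637]);
translate([550, 924, 0]) mirror([1, 0, 0]) rotate([0, atan2(245, 588), 0]) cube([30, 37, 637]);


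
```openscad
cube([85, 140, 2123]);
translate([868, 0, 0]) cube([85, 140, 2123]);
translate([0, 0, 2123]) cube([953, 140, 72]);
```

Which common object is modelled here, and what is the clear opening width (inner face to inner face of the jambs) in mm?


A door frame. The clear opening width is 783 mm.

Two 2123 mm tall posts with a header on top — a door frame. The left jamb is 85 mm wide at x = 0; the right jamb starts at x = 868. The clear opening is 868 − 85 = 783 mm.


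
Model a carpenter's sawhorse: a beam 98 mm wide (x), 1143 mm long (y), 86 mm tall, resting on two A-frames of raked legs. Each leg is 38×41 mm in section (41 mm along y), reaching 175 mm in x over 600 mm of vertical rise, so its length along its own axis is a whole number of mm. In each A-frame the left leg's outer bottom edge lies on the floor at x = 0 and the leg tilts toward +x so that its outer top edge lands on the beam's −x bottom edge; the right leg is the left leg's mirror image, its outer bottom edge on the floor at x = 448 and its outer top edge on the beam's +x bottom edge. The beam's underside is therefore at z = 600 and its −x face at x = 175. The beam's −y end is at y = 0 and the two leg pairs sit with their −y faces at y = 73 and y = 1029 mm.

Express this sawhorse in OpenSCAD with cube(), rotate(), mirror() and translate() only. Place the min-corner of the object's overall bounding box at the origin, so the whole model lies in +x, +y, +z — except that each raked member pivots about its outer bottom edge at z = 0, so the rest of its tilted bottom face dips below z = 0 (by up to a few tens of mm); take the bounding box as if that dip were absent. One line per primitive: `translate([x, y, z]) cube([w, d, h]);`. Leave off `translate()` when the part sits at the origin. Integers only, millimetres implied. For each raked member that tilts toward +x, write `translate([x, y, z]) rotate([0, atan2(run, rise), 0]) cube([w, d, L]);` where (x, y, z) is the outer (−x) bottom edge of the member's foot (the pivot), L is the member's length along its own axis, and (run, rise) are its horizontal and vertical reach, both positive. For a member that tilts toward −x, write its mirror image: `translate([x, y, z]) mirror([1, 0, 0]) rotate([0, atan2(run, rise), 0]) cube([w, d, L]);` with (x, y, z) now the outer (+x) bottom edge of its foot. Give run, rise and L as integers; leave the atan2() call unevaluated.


// leg length = √(175² + 600²) = 625
// right-leg outer foot x = 2·175 + 98 = 448
// beam min-corner = (175, 0, 600)
translate([175, 0, 600]) cube([98, 1143, 86]);
translate([0, 73, 0]) rotate([0, atan2(175, 600), 0]) cube([38, 41, 625]);
translate([448, 73, 0]) mirror([1, 0, 0]) rotate([0, atan2(175, 600), 0]) cube([38, 41, 625]);
translate([0, 1029, 0]) rotate([0, atan2(175, 600), 0]) cube([38, 41, 625]);
translate([448, 1029, 0]) mirror([1, 0, 0]) rotate([0, atan2(175, 600), 0]) cube([38, 41, 625]);


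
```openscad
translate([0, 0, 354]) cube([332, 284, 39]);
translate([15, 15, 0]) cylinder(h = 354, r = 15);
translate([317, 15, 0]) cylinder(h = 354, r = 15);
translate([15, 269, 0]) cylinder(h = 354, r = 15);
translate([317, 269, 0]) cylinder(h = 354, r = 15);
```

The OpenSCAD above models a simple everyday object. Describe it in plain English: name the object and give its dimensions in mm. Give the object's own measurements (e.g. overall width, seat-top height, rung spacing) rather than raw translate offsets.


A four-legged stool. The seat is a 332×284×39 mm slab whose top surface is at z = 393 mm; four round legs, each 30 mm in diameter, run from the floor (z = 0) to the underside of the seat, each leg's axis is inset half a diameter from the nearest pair of seat edges (so the leg's bounding box is flush with the corner).


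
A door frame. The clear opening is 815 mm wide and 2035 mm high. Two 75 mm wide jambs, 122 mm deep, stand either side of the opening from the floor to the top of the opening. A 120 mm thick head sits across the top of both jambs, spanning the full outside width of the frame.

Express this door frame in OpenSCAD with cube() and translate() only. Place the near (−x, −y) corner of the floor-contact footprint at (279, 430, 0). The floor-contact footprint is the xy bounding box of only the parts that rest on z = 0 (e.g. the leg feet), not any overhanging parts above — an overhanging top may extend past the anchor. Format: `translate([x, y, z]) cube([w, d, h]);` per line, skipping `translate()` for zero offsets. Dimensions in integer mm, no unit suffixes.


translate([279, 430, 0]) cube([75, 122, 2035]);
translate([1169, 430, 0]) cube([75, 122, 2035]);
translate([279, 430, 2035]) cube([965, 122, 120]);


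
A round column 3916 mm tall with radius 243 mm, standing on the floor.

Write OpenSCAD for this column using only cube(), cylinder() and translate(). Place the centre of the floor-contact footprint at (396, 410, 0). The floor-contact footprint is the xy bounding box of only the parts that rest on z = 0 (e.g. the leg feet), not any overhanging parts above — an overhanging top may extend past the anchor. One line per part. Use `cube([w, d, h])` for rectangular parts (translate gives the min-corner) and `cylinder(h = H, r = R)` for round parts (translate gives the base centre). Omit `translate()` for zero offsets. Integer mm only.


translate([396, 410, 0]) cylinder(h = 3916, r = 243);


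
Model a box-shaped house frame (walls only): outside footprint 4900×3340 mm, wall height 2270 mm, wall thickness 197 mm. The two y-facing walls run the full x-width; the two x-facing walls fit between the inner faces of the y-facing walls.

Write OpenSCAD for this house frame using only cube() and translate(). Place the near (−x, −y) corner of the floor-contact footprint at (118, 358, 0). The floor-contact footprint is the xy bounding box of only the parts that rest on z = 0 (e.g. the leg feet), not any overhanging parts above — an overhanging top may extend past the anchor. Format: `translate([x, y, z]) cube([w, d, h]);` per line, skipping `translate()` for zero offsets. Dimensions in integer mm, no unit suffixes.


translate([118, 358, 0]) cube([4900, 197, 2270]);
translate([118, 3501, 0]) cube([4900, 197, 2270]);
translate([118, 555, 0]) cube([197, 2946, 2270]);
translate([4821, 555, 0]) cube([197, 2946, 2270]);


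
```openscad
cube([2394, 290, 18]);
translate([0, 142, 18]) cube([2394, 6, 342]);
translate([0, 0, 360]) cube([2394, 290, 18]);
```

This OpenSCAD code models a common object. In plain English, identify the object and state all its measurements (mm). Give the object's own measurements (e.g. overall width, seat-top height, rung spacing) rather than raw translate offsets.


An I-beam lying along x, 2394 mm long. Overall section height 378 mm. Two flanges 290 mm wide (y) and 18 mm thick, one on the floor and one at the top; a web 6 mm thick runs between them, centred on the flange width.


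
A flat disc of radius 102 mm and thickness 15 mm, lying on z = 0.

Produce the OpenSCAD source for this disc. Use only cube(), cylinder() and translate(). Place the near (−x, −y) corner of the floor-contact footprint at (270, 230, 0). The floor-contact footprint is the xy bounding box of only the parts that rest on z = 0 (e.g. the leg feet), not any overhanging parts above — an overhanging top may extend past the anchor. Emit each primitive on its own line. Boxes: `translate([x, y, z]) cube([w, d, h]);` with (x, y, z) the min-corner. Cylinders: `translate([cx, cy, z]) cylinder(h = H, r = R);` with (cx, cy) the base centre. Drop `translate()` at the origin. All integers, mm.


translate([372, 332, 0]) cylinder(h = 15, r = 102);


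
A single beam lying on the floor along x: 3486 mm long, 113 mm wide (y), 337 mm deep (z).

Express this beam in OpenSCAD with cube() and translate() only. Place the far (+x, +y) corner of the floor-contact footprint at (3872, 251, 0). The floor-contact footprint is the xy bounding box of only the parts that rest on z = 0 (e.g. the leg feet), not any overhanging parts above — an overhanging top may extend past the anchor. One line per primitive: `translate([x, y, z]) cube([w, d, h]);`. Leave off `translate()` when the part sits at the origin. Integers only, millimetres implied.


translate([386, 138, 0]) cube([3486, 113, 337]);


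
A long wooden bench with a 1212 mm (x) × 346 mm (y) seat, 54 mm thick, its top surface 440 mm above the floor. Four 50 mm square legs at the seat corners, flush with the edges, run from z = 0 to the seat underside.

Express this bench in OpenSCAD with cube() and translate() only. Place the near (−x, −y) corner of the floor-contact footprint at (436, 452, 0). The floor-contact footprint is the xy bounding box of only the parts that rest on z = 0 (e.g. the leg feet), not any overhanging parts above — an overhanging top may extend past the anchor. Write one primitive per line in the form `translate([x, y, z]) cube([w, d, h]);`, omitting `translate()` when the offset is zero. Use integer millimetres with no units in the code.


translate([436, 452, 386]) cube([1212, 346, 54]);
translate([436, 452, 0]) cube([50, 50, 386]);
translate([436, 748, 0]) cube([50, 50, 386]);
translate([1598, 452, 0]) cube([50, 50, 386]);
translate([1598, 748, 0]) cube([50, 50, 386]);


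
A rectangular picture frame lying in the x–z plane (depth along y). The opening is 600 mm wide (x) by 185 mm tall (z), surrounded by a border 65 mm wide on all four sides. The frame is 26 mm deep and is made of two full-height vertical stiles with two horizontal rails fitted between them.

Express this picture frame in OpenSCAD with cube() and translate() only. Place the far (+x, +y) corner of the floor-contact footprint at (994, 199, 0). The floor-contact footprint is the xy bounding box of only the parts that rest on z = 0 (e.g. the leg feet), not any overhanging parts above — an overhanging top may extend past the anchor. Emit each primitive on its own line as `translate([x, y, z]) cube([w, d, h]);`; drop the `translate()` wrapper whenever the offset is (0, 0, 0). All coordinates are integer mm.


translate([264, 173, 0]) cube([65, 26, 315]);
translate([929, 173, 0]) cube([65, 26, 315]);
translate([329, 173, 0]) cube([600, 26, 65]);
translate([329, 173, 250]) cube([600, 26, 65]);


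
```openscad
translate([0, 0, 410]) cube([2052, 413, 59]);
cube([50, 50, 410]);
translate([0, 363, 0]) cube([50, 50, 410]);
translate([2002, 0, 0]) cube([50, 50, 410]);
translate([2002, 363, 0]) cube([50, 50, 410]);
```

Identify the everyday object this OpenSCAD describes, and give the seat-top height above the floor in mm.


A bench. The seat-top height is 469 mm.

A long slab on four corner posts — a bench. The slab sits at z = 410 with thickness 59, so the top is 410 + 59 = 469 mm.


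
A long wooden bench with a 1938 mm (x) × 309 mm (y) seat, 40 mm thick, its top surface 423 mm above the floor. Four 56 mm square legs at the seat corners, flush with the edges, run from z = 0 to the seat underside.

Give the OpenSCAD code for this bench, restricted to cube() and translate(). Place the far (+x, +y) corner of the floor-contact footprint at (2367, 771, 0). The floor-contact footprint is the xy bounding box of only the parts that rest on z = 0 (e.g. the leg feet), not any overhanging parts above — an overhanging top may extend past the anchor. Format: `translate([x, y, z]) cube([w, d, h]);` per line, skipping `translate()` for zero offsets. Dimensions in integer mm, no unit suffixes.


translate([429, 462, 383]) cube([1938, 309, 40]);
translate([429, 462, 0]) cube([56, 56, 383]);
translate([429, 715, 0]) cube([56, 56, 383]);
translate([2311, 462, 0]) cube([56, 56, 383]);
translate([2311, 715, 0]) cube([56, 56, 383]);


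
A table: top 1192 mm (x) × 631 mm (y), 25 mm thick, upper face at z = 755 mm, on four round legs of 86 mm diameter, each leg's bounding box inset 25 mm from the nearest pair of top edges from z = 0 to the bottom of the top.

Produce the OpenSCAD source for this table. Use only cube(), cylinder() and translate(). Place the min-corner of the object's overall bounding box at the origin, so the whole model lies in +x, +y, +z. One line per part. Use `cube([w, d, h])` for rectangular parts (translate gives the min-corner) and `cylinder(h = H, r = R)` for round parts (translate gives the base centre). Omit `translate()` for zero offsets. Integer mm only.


// leg_h = 755 - 25 = 730
translate([0, 0, 730]) cube([1192, 631, 25]);
translate([68, 68, 0]) cylinder(h = 730, r = 43);
translate([1124, 68, 0]) cylinder(h = 730, r = 43);
translate([68, 563, 0]) cylinder(h = 730, r = 43);
translate([1124, 563, 0]) cylinder(h = 730, r = 43);


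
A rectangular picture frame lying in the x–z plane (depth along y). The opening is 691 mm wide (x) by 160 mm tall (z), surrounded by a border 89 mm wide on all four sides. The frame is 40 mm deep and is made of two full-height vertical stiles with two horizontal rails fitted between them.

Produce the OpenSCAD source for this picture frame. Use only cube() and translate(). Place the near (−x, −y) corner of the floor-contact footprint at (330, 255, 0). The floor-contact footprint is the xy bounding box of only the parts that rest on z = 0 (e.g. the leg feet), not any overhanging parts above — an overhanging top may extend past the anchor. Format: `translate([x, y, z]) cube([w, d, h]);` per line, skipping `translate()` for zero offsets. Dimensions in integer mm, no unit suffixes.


translate([330, 255, 0]) cube([89, 40, 338]);
translate([1110, 255, 0]) cube([89, 40, 338]);
translate([419, 255, 0]) cube([691, 40, 89]);
translate([419, 255, 249]) cube([691, 40, 89]);


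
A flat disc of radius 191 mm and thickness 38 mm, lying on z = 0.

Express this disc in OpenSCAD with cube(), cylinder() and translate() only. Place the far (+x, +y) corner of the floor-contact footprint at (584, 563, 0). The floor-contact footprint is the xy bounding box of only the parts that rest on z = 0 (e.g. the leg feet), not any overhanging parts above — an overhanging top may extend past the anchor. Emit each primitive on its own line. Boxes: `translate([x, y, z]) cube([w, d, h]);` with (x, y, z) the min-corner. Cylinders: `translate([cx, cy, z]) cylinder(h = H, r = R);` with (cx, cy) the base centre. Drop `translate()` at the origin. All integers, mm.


translate([393, 372, 0]) cylinder(h = 38, r = 191);


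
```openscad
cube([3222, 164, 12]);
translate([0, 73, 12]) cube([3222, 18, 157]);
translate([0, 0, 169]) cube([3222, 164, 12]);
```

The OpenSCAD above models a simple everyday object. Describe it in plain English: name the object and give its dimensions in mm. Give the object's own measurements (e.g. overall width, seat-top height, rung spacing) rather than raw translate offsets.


An I-beam lying along x, 3222 mm long. Overall section height 181 mm. Two flanges 164 mm wide (y) and 12 mm thick, one on the floor and one at the top; a web 18 mm thick runs between them, centred on the flange width.


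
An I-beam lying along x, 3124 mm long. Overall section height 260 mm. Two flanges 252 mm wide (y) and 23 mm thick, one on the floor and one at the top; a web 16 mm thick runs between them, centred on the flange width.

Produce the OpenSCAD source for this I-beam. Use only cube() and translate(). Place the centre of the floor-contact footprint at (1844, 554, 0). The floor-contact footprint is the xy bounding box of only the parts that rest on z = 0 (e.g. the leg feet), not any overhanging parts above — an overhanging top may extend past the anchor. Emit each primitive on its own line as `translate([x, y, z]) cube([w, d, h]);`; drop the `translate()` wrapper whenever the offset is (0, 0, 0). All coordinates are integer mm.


translate([282, 428, 0]) cube([3124, 252, 23]);
translate([282, 546, 23]) cube([3124, 16, 214]);
translate([282, 428, 237]) cube([3124, 252, 23]);


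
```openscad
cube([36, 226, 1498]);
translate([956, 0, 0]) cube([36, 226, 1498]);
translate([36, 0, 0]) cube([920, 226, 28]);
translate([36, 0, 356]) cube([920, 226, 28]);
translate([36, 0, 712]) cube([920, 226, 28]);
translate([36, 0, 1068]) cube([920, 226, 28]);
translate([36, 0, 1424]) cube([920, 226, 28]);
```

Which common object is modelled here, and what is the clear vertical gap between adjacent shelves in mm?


A bookshelf. The clear shelf gap is 328 mm.

Two tall side panels with 5 horizontal boards between them — a bookshelf. The first two shelf undersides are at z = 0 and z = 356; with shelf thickness 28, the clear gap is 356 − 0 − 28 = 328 mm.


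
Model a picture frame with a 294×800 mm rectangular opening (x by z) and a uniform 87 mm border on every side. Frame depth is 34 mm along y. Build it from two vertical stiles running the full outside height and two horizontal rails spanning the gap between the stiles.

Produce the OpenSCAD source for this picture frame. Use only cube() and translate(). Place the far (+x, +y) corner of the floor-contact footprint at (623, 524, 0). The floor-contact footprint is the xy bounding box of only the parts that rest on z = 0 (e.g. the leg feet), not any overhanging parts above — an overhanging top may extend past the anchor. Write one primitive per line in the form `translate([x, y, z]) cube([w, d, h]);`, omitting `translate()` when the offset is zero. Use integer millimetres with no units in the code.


translate([155, 490, 0]) cube([87, 34, 974]);
translate([536, 490, 0]) cube([87, 34, 974]);
translate([242, 490, 0]) cube([294, 34, 87]);
translate([242, 490, 887]) cube([294, 34, 87]);


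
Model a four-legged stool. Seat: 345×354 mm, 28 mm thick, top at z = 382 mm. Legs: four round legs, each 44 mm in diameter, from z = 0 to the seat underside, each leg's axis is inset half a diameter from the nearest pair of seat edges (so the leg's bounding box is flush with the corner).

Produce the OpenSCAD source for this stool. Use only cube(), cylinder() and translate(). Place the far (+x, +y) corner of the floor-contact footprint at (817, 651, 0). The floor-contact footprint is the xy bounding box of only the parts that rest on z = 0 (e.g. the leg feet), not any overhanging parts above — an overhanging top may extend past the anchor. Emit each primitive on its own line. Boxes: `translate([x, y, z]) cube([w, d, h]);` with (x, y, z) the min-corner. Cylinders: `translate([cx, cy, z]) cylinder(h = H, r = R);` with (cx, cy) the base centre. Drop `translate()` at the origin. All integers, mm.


translate([472, 297, 354]) cube([345, 354, 28]);
translate([494, 319, 0]) cylinder(h = 354, r = 22);
translate([795, 319, 0]) cylinder(h = 354, r = 22);
translate([494, 629, 0]) cylinder(h = 354, r = 22);
translate([795, 629, 0]) cylinder(h = 354, r = 22);
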